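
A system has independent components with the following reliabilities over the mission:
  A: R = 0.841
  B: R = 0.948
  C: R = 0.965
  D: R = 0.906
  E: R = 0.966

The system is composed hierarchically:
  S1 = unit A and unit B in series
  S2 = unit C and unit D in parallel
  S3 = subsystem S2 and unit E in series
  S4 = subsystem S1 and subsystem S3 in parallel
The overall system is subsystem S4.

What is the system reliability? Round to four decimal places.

0.9925

Series (A and B): 0.841000 × 0.948000 = 0.797268
Parallel (C and D): 1 − (1 − 0.965000)(1 − 0.906000) = 0.996710
Series ([0.996710] and E): 0.996710 × 0.966000 = 0.962822
Parallel ([0.797268] and [0.962822]): 1 − (1 − 0.797268)(1 − 0.962822) = 0.9925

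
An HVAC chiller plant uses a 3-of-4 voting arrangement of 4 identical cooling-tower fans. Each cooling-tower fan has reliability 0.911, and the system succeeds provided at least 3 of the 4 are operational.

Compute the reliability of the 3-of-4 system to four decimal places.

0.9579

R = Σ_{i=3}^{4} C(4,i) p^i (1−p)^{4−i} with p = 0.911
C(4,3)·0.911^3·0.089^1 = 0.269157
C(4,4)·0.911^4·0.089^0 = 0.688769
Sum = 0.9579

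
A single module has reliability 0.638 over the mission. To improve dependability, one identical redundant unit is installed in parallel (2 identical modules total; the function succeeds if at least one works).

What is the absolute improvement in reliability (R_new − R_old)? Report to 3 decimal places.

0.231

R_before = 0.638
R_after = 1 − (1 − 0.638)^2 = 0.869
ΔR = 0.869 − 0.638 = 0.231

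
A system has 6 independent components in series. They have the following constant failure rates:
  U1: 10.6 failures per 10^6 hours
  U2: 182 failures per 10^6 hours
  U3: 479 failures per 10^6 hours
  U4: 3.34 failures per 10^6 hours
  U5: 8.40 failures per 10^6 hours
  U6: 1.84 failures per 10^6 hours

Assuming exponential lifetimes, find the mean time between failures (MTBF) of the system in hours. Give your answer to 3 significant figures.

Series of exponential components: λ_sys = Σ λ_i
λ_sys = 0.0000106 + 0.000182 + 0.000479 + 0.00000334 + 0.00000840 + 0.00000184 = 6.8518e-04 /h
MTBF = 1 / λ_sys = 1460 h

1460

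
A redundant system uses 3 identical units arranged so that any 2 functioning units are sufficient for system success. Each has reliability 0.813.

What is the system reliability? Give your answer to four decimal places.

0.9082

R = Σ_{i=2}^{3} C(3,i) p^i (1−p)^{3−i} with p = 0.813
C(3,2)·0.813^2·0.187^1 = 0.370804
C(3,3)·0.813^3·0.187^0 = 0.537368
Sum = 0.9082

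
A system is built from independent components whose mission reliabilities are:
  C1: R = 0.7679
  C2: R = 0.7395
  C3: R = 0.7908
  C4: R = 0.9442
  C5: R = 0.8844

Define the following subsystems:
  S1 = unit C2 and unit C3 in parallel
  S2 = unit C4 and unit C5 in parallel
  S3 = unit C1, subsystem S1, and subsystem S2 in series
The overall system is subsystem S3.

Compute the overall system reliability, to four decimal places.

Parallel (C2 and C3): 1 − (1 − 0.739500)(1 − 0.790800) = 0.945503
Parallel (C4 and C5): 1 − (1 − 0.944200)(1 − 0.884400) = 0.993550
Series (C1, [0.945503], and [0.993550]): 0.767900 × 0.945503 × 0.993550 = 0.7214

0.7214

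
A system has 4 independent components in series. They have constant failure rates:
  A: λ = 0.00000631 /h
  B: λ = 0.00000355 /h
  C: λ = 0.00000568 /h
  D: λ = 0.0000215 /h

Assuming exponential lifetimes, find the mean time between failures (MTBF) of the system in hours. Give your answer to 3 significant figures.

Series of exponential components: λ_sys = Σ λ_i
λ_sys = 0.00000631 + 0.00000355 + 0.00000568 + 0.0000215 = 3.7040e-05 /h
MTBF = 1 / λ_sys = 27000 h

27000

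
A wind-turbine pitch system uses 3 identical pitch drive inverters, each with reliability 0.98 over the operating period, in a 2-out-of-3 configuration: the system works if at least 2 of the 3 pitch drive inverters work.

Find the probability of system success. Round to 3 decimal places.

R = Σ_{i=2}^{3} C(3,i) p^i (1−p)^{3−i} with p = 0.98
C(3,2)·0.98^2·0.02^1 = 0.05762
C(3,3)·0.98^3·0.02^0 = 0.94119
Sum = 0.999

0.999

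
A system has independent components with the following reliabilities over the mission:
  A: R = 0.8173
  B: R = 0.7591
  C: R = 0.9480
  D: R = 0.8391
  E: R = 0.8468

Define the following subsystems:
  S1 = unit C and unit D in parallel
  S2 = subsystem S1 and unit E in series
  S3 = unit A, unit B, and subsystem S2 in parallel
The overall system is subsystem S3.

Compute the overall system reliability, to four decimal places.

Parallel (C and D): 1 − (1 − 0.948000)(1 − 0.839100) = 0.991633
Series ([0.991633] and E): 0.991633 × 0.846800 = 0.839715
Parallel (A, B, and [0.839715]): 1 − (1 − 0.817300)(1 − 0.759100)(1 − 0.839715) = 0.9929

0.9929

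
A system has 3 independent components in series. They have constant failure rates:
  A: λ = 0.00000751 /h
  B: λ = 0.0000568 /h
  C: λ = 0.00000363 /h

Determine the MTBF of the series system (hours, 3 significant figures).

Series of exponential components: λ_sys = Σ λ_i
λ_sys = 0.00000751 + 0.0000568 + 0.00000363 = 6.7940e-05 /h
MTBF = 1 / λ_sys = 14700 h

14700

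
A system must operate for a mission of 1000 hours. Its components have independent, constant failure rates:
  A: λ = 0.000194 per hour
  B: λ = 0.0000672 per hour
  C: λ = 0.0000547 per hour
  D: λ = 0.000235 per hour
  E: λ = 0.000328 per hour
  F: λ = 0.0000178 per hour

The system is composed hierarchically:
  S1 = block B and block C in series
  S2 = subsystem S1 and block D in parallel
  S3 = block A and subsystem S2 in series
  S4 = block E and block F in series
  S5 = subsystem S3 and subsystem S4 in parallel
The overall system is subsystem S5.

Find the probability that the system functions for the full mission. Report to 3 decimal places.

0.943

R(A) = exp(−0.000194 × 1000) = 0.82366
R(B) = exp(−0.0000672 × 1000) = 0.93501
R(C) = exp(−0.0000547 × 1000) = 0.94677
R(D) = exp(−0.000235 × 1000) = 0.79057
R(E) = exp(−0.000328 × 1000) = 0.72036
R(F) = exp(−0.0000178 × 1000) = 0.98236
Series (B and C): 0.93501 × 0.94677 = 0.88524
Parallel ([0.88524] and D): 1 − (1 − 0.88524)(1 − 0.79057) = 0.97597
Series (A and [0.97597]): 0.82366 × 0.97597 = 0.80387
Series (E and F): 0.72036 × 0.98236 = 0.70765
Parallel ([0.80387] and [0.70765]): 1 − (1 − 0.80387)(1 − 0.70765) = 0.943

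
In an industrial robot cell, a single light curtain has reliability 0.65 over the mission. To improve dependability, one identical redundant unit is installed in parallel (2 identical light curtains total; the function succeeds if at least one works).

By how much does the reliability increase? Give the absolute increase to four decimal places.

0.2275

R_before = 0.65
R_after = 1 − (1 − 0.65)^2 = 0.8775
ΔR = 0.8775 − 0.65 = 0.2275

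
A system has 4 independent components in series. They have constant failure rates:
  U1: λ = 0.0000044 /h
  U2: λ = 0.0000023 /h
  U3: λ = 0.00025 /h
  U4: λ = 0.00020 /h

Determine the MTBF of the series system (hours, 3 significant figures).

Series of exponential components: λ_sys = Σ λ_i
λ_sys = 0.0000044 + 0.0000023 + 0.00025 + 0.00020 = 4.5670e-04 /h
MTBF = 1 / λ_sys = 2190 h

2190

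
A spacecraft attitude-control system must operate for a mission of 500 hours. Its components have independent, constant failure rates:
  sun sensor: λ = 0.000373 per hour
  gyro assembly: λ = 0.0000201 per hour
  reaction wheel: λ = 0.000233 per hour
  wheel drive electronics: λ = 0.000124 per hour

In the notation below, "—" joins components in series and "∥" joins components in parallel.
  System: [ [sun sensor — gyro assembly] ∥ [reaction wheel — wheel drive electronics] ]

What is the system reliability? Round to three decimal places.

R(sun sensor) = exp(−0.000373 × 500) = 0.82986
R(gyro assembly) = exp(−0.0000201 × 500) = 0.99000
R(reaction wheel) = exp(−0.000233 × 500) = 0.89003
R(wheel drive electronics) = exp(−0.000124 × 500) = 0.93988
Series (sun sensor and gyro assembly): 0.82986 × 0.99000 = 0.82156
Series (reaction wheel and wheel drive electronics): 0.89003 × 0.93988 = 0.83652
Parallel ([0.82156] and [0.83652]): 1 − (1 − 0.82156)(1 − 0.83652) = 0.971

0.971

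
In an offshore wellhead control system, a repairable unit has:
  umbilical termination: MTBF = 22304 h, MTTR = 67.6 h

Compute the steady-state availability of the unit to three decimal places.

A(umbilical termination) = MTBF/(MTBF+MTTR) = 22304/(22304+67.6) = 0.997

0.997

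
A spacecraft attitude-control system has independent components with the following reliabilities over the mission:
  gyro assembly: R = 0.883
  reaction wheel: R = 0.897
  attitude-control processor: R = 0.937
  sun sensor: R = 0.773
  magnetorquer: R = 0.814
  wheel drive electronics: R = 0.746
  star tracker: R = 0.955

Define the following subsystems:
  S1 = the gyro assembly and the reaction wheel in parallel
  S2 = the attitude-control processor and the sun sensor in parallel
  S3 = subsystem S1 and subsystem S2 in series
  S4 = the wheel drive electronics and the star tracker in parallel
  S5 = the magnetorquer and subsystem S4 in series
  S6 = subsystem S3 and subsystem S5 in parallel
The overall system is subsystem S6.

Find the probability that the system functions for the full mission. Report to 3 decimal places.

Parallel (gyro assembly and reaction wheel): 1 − (1 − 0.88300)(1 − 0.89700) = 0.98795
Parallel (attitude-control processor and sun sensor): 1 − (1 − 0.93700)(1 − 0.77300) = 0.98570
Series ([0.98795] and [0.98570]): 0.98795 × 0.98570 = 0.97382
Parallel (wheel drive electronics and star tracker): 1 − (1 − 0.74600)(1 − 0.95500) = 0.98857
Series (magnetorquer and [0.98857]): 0.81400 × 0.98857 = 0.80470
Parallel ([0.97382] and [0.80470]): 1 − (1 − 0.97382)(1 − 0.80470) = 0.995

0.995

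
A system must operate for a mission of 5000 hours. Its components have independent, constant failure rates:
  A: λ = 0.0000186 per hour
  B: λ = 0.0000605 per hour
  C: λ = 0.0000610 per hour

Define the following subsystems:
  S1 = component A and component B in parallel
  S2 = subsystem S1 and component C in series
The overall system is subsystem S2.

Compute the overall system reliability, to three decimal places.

R(A) = exp(−0.0000186 × 5000) = 0.91119
R(B) = exp(−0.0000605 × 5000) = 0.73897
R(C) = exp(−0.0000610 × 5000) = 0.73712
Parallel (A and B): 1 − (1 − 0.91119)(1 − 0.73897) = 0.97682
Series ([0.97682] and C): 0.97682 × 0.73712 = 0.720

0.720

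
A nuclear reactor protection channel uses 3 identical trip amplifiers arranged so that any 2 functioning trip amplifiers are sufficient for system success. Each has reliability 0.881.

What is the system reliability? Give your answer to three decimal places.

R = Σ_{i=2}^{3} C(3,i) p^i (1−p)^{3−i} with p = 0.881
C(3,2)·0.881^2·0.119^1 = 0.27709
C(3,3)·0.881^3·0.119^0 = 0.68380
Sum = 0.961

0.961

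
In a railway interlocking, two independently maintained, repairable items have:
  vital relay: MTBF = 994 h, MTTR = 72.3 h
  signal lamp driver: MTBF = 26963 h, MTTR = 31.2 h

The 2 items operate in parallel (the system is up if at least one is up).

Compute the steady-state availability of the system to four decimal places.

0.9999

A(vital relay) = MTBF/(MTBF+MTTR) = 994/(994+72.3) = 0.932195
A(signal lamp driver) = MTBF/(MTBF+MTTR) = 26963/(26963+31.2) = 0.998844
Parallel availability: 1 − (1 − 0.932195)(1 − 0.998844) = 0.9999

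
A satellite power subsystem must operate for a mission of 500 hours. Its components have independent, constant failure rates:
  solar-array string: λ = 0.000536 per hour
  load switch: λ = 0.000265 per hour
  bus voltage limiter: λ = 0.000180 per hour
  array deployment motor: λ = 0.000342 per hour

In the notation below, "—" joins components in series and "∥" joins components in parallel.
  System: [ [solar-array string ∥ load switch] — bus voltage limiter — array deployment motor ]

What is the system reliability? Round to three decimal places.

0.748

R(solar-array string) = exp(−0.000536 × 500) = 0.76491
R(load switch) = exp(−0.000265 × 500) = 0.87590
R(bus voltage limiter) = exp(−0.000180 × 500) = 0.91393
R(array deployment motor) = exp(−0.000342 × 500) = 0.84282
Parallel (solar-array string and load switch): 1 − (1 − 0.76491)(1 − 0.87590) = 0.97083
Series ([0.97083], bus voltage limiter, and array deployment motor): 0.97083 × 0.91393 × 0.84282 = 0.748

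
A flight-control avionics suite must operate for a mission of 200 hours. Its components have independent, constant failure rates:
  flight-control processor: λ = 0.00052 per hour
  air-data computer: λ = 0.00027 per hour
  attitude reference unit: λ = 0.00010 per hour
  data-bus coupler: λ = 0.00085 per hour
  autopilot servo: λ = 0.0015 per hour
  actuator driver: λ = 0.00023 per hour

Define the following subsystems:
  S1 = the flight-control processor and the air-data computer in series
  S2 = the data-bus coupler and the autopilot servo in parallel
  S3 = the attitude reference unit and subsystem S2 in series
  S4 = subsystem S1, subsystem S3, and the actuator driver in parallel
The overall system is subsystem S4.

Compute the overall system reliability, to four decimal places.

R(flight-control processor) = exp(−0.00052 × 200) = 0.901225
R(air-data computer) = exp(−0.00027 × 200) = 0.947432
R(attitude reference unit) = exp(−0.00010 × 200) = 0.980199
R(data-bus coupler) = exp(−0.00085 × 200) = 0.843665
R(autopilot servo) = exp(−0.0015 × 200) = 0.740818
R(actuator driver) = exp(−0.00023 × 200) = 0.955042
Series (flight-control processor and air-data computer): 0.901225 × 0.947432 = 0.853849
Parallel (data-bus coupler and autopilot servo): 1 − (1 − 0.843665)(1 − 0.740818) = 0.959481
Series (attitude reference unit and [0.959481]): 0.980199 × 0.959481 = 0.940482
Parallel ([0.853849], [0.940482], and actuator driver): 1 − (1 − 0.853849)(1 − 0.940482)(1 − 0.955042) = 0.9996

0.9996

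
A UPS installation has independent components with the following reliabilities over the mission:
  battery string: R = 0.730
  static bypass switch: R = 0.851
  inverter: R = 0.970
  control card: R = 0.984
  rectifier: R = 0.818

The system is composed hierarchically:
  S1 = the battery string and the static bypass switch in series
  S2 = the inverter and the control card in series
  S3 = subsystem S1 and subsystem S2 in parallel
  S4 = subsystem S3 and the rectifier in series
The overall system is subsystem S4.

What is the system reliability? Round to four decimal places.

Series (battery string and static bypass switch): 0.730000 × 0.851000 = 0.621230
Series (inverter and control card): 0.970000 × 0.984000 = 0.954480
Parallel ([0.621230] and [0.954480]): 1 − (1 − 0.621230)(1 − 0.954480) = 0.982758
Series ([0.982758] and rectifier): 0.982758 × 0.818000 = 0.8039

0.8039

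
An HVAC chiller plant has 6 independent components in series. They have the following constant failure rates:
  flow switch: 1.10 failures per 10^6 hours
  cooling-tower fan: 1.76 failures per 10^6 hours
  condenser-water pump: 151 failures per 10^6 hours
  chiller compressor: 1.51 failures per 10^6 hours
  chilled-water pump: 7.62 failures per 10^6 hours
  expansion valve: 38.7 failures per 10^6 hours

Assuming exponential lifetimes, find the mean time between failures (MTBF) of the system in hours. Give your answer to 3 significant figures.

Series of exponential components: λ_sys = Σ λ_i
λ_sys = 0.00000110 + 0.00000176 + 0.000151 + 0.00000151 + 0.00000762 + 0.0000387 = 2.0169e-04 /h
MTBF = 1 / λ_sys = 4960 h

4960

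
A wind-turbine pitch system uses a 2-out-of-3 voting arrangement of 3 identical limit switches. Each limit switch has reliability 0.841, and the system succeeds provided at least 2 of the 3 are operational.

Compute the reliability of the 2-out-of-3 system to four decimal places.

0.9322

R = Σ_{i=2}^{3} C(3,i) p^i (1−p)^{3−i} with p = 0.841
C(3,2)·0.841^2·0.159^1 = 0.337373
C(3,3)·0.841^3·0.159^0 = 0.594823
Sum = 0.9322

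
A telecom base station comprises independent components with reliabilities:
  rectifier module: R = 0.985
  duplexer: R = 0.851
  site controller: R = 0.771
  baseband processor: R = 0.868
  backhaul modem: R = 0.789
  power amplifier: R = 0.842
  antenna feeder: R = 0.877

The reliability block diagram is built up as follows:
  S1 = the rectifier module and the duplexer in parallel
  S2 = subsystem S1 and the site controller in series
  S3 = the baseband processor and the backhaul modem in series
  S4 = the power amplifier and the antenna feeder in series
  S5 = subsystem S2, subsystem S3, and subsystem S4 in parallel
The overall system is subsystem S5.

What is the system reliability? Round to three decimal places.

0.981

Parallel (rectifier module and duplexer): 1 − (1 − 0.98500)(1 − 0.85100) = 0.99777
Series ([0.99777] and site controller): 0.99777 × 0.77100 = 0.76928
Series (baseband processor and backhaul modem): 0.86800 × 0.78900 = 0.68485
Series (power amplifier and antenna feeder): 0.84200 × 0.87700 = 0.73843
Parallel ([0.76928], [0.68485], and [0.73843]): 1 − (1 − 0.76928)(1 − 0.68485)(1 − 0.73843) = 0.981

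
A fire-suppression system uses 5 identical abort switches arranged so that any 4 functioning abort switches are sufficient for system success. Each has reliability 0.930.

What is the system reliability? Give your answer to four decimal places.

0.9575

R = Σ_{i=4}^{5} C(5,i) p^i (1−p)^{5−i} with p = 0.930
C(5,4)·0.930^4·0.070^1 = 0.261818
C(5,5)·0.930^5·0.070^0 = 0.695688
Sum = 0.9575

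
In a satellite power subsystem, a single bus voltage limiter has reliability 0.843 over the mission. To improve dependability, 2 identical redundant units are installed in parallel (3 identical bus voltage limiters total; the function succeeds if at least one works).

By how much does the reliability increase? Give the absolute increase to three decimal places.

R_before = 0.843
R_after = 1 − (1 − 0.843)^3 = 0.996
ΔR = 0.996 − 0.843 = 0.153

0.153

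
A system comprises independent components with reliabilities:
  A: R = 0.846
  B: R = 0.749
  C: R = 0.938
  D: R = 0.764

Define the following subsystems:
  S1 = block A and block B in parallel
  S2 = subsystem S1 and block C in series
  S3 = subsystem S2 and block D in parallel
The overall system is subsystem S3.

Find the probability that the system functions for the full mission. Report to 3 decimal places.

Parallel (A and B): 1 − (1 − 0.84600)(1 − 0.74900) = 0.96135
Series ([0.96135] and C): 0.96135 × 0.93800 = 0.90175
Parallel ([0.90175] and D): 1 − (1 − 0.90175)(1 − 0.76400) = 0.977

0.977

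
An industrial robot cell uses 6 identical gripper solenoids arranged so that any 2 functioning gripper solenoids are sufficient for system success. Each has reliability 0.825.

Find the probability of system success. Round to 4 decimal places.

R = Σ_{i=2}^{6} C(6,i) p^i (1−p)^{6−i} with p = 0.825
C(6,2)·0.825^2·0.175^4 = 0.009575
C(6,3)·0.825^3·0.175^3 = 0.060187
C(6,4)·0.825^4·0.175^2 = 0.212806
C(6,5)·0.825^5·0.175^1 = 0.401291
C(6,6)·0.825^6·0.175^0 = 0.315300
Sum = 0.9992

0.9992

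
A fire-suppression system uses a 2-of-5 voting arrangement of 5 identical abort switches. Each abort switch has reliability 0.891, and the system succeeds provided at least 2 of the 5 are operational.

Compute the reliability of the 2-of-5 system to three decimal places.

R = Σ_{i=2}^{5} C(5,i) p^i (1−p)^{5−i} with p = 0.891
C(5,2)·0.891^2·0.109^3 = 0.01028
C(5,3)·0.891^3·0.109^2 = 0.08404
C(5,4)·0.891^4·0.109^1 = 0.34348
C(5,5)·0.891^5·0.109^0 = 0.56155
Sum = 0.999

0.999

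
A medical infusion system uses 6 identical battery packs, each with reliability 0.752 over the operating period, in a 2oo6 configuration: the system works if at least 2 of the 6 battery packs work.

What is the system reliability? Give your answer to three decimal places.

R = Σ_{i=2}^{6} C(6,i) p^i (1−p)^{6−i} with p = 0.752
C(6,2)·0.752^2·0.248^4 = 0.03209
C(6,3)·0.752^3·0.248^3 = 0.12973
C(6,4)·0.752^4·0.248^2 = 0.29503
C(6,5)·0.752^5·0.248^1 = 0.35784
C(6,6)·0.752^6·0.248^0 = 0.18085
Sum = 0.996

0.996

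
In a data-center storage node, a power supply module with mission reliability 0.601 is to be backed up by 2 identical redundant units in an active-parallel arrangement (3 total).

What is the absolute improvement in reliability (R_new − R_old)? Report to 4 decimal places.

0.3355

R_before = 0.601
R_after = 1 − (1 − 0.601)^3 = 0.9365
ΔR = 0.9365 − 0.601 = 0.3355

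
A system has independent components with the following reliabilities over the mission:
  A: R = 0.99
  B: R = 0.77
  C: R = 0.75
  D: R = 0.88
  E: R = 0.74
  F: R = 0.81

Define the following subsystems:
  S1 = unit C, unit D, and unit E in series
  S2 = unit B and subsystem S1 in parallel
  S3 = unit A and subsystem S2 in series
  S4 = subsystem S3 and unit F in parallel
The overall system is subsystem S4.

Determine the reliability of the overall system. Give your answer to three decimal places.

Series (C, D, and E): 0.75000 × 0.88000 × 0.74000 = 0.48840
Parallel (B and [0.48840]): 1 − (1 − 0.77000)(1 − 0.48840) = 0.88233
Series (A and [0.88233]): 0.99000 × 0.88233 = 0.87351
Parallel ([0.87351] and F): 1 − (1 − 0.87351)(1 − 0.81000) = 0.976

0.976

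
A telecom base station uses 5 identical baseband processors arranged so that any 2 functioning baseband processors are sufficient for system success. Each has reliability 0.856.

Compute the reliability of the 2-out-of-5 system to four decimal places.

0.9981

R = Σ_{i=2}^{5} C(5,i) p^i (1−p)^{5−i} with p = 0.856
C(5,2)·0.856^2·0.144^3 = 0.021879
C(5,3)·0.856^3·0.144^2 = 0.130061
C(5,4)·0.856^4·0.144^1 = 0.386569
C(5,5)·0.856^5·0.144^0 = 0.459588
Sum = 0.9981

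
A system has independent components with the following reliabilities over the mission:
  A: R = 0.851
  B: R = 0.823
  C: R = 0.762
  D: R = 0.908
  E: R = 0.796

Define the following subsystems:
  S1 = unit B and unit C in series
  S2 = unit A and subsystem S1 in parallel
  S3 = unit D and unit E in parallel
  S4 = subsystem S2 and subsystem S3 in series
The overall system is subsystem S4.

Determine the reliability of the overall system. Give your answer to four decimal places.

Series (B and C): 0.823000 × 0.762000 = 0.627126
Parallel (A and [0.627126]): 1 − (1 − 0.851000)(1 − 0.627126) = 0.944442
Parallel (D and E): 1 − (1 − 0.908000)(1 − 0.796000) = 0.981232
Series ([0.944442] and [0.981232]): 0.944442 × 0.981232 = 0.9267

0.9267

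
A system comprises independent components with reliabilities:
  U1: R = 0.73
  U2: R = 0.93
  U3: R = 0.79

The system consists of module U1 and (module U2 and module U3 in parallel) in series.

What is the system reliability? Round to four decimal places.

0.7193

Parallel (U2 and U3): 1 − (1 − 0.930000)(1 − 0.790000) = 0.985300
Series (U1 and [0.985300]): 0.730000 × 0.985300 = 0.7193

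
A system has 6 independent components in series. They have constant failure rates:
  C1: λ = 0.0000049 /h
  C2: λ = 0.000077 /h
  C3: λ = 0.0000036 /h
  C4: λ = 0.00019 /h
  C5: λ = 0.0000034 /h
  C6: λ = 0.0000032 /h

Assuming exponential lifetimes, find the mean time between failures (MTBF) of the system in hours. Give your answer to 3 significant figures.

Series of exponential components: λ_sys = Σ λ_i
λ_sys = 0.0000049 + 0.000077 + 0.0000036 + 0.00019 + 0.0000034 + 0.0000032 = 2.8210e-04 /h
MTBF = 1 / λ_sys = 3540 h

3540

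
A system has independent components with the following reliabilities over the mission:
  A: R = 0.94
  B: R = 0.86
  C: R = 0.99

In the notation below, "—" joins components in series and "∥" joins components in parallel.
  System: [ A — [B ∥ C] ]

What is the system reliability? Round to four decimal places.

0.9387

Parallel (B and C): 1 − (1 − 0.860000)(1 − 0.990000) = 0.998600
Series (A and [0.998600]): 0.940000 × 0.998600 = 0.9387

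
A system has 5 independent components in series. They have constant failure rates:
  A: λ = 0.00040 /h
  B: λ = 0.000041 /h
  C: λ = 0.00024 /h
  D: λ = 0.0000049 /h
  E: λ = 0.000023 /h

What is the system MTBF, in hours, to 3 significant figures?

1410

Series of exponential components: λ_sys = Σ λ_i
λ_sys = 0.00040 + 0.000041 + 0.00024 + 0.0000049 + 0.000023 = 7.0890e-04 /h
MTBF = 1 / λ_sys = 1410 h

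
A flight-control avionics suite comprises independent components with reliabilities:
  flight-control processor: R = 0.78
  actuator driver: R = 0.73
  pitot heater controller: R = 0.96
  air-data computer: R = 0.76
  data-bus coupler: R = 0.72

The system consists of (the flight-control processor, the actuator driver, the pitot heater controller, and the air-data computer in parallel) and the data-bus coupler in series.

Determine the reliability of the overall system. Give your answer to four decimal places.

Parallel (flight-control processor, actuator driver, pitot heater controller, and air-data computer): 1 − (1 − 0.780000)(1 − 0.730000)(1 − 0.960000)(1 − 0.760000) = 0.999430
Series ([0.999430] and data-bus coupler): 0.999430 × 0.720000 = 0.7196

0.7196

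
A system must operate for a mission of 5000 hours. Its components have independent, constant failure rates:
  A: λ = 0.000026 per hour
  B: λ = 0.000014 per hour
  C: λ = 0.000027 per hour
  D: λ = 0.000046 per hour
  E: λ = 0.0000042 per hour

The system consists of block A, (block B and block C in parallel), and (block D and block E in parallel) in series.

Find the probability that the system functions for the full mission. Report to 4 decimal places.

0.8669

R(A) = exp(−0.000026 × 5000) = 0.878095
R(B) = exp(−0.000014 × 5000) = 0.932394
R(C) = exp(−0.000027 × 5000) = 0.873716
R(D) = exp(−0.000046 × 5000) = 0.794534
R(E) = exp(−0.0000042 × 5000) = 0.979219
Parallel (B and C): 1 − (1 − 0.932394)(1 − 0.873716) = 0.991462
Parallel (D and E): 1 − (1 − 0.794534)(1 − 0.979219) = 0.995730
Series (A, [0.991462], and [0.995730]): 0.878095 × 0.991462 × 0.995730 = 0.8669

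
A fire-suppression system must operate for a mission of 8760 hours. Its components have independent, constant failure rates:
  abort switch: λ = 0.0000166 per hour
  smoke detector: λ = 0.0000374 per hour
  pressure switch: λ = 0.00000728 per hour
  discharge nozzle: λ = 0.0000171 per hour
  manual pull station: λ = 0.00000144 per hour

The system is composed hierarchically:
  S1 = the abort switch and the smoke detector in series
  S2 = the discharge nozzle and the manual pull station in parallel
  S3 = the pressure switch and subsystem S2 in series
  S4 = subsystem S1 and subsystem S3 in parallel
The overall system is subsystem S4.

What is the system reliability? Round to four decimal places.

R(abort switch) = exp(−0.0000166 × 8760) = 0.864663
R(smoke detector) = exp(−0.0000374 × 8760) = 0.720634
R(pressure switch) = exp(−0.00000728 × 8760) = 0.938218
R(discharge nozzle) = exp(−0.0000171 × 8760) = 0.860884
R(manual pull station) = exp(−0.00000144 × 8760) = 0.987465
Series (abort switch and smoke detector): 0.864663 × 0.720634 = 0.623106
Parallel (discharge nozzle and manual pull station): 1 − (1 − 0.860884)(1 − 0.987465) = 0.998256
Series (pressure switch and [0.998256]): 0.938218 × 0.998256 = 0.936582
Parallel ([0.623106] and [0.936582]): 1 − (1 − 0.623106)(1 − 0.936582) = 0.9761

0.9761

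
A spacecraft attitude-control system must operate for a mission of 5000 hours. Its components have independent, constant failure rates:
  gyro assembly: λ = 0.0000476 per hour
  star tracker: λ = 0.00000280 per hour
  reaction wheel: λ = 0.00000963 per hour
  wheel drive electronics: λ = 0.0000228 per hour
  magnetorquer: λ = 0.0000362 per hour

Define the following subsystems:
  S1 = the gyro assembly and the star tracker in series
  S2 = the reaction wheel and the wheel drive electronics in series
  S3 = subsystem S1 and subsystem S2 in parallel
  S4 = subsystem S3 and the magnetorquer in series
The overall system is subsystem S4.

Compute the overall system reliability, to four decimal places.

0.8066

R(gyro assembly) = exp(−0.0000476 × 5000) = 0.788203
R(star tracker) = exp(−0.00000280 × 5000) = 0.986098
R(reaction wheel) = exp(−0.00000963 × 5000) = 0.952991
R(wheel drive electronics) = exp(−0.0000228 × 5000) = 0.892258
R(magnetorquer) = exp(−0.0000362 × 5000) = 0.834435
Series (gyro assembly and star tracker): 0.788203 × 0.986098 = 0.777245
Series (reaction wheel and wheel drive electronics): 0.952991 × 0.892258 = 0.850314
Parallel ([0.777245] and [0.850314]): 1 − (1 − 0.777245)(1 − 0.850314) = 0.966657
Series ([0.966657] and magnetorquer): 0.966657 × 0.834435 = 0.8066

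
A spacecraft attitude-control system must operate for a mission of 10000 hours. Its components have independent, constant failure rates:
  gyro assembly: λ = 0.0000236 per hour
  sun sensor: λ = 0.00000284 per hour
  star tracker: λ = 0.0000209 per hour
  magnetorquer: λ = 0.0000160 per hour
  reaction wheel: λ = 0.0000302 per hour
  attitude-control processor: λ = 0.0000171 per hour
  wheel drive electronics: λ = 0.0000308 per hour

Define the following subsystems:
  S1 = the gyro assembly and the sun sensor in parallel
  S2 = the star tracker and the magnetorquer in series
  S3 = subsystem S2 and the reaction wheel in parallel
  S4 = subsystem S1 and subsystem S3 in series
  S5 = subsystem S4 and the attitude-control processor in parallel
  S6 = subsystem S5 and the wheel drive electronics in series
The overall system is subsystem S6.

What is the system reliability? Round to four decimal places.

0.7250

R(gyro assembly) = exp(−0.0000236 × 10000) = 0.789781
R(sun sensor) = exp(−0.00000284 × 10000) = 0.971999
R(star tracker) = exp(−0.0000209 × 10000) = 0.811395
R(magnetorquer) = exp(−0.0000160 × 10000) = 0.852144
R(reaction wheel) = exp(−0.0000302 × 10000) = 0.739338
R(attitude-control processor) = exp(−0.0000171 × 10000) = 0.842822
R(wheel drive electronics) = exp(−0.0000308 × 10000) = 0.734915
Parallel (gyro assembly and sun sensor): 1 − (1 − 0.789781)(1 − 0.971999) = 0.994114
Series (star tracker and magnetorquer): 0.811395 × 0.852144 = 0.691425
Parallel ([0.691425] and reaction wheel): 1 − (1 − 0.691425)(1 − 0.739338) = 0.919566
Series ([0.994114] and [0.919566]): 0.994114 × 0.919566 = 0.914153
Parallel ([0.914153] and attitude-control processor): 1 − (1 − 0.914153)(1 − 0.842822) = 0.986507
Series ([0.986507] and wheel drive electronics): 0.986507 × 0.734915 = 0.7250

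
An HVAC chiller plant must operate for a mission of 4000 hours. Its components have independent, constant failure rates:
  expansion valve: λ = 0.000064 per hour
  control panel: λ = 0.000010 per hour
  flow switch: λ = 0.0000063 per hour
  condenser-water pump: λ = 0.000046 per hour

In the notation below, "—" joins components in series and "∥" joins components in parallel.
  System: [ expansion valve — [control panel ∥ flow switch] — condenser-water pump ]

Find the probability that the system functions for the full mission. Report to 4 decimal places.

R(expansion valve) = exp(−0.000064 × 4000) = 0.774142
R(control panel) = exp(−0.000010 × 4000) = 0.960789
R(flow switch) = exp(−0.0000063 × 4000) = 0.975115
R(condenser-water pump) = exp(−0.000046 × 4000) = 0.831936
Parallel (control panel and flow switch): 1 − (1 − 0.960789)(1 − 0.975115) = 0.999024
Series (expansion valve, [0.999024], and condenser-water pump): 0.774142 × 0.999024 × 0.831936 = 0.6434

0.6434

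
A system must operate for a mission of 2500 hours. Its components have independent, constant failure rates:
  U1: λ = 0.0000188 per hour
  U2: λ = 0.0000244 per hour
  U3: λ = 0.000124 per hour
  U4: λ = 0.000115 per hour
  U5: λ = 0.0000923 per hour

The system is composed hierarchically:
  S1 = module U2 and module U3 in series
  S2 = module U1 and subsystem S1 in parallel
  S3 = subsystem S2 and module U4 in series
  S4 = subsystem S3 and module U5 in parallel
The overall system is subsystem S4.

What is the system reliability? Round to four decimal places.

R(U1) = exp(−0.0000188 × 2500) = 0.954087
R(U2) = exp(−0.0000244 × 2500) = 0.940823
R(U3) = exp(−0.000124 × 2500) = 0.733447
R(U4) = exp(−0.000115 × 2500) = 0.750137
R(U5) = exp(−0.0000923 × 2500) = 0.793938
Series (U2 and U3): 0.940823 × 0.733447 = 0.690044
Parallel (U1 and [0.690044]): 1 − (1 − 0.954087)(1 − 0.690044) = 0.985769
Series ([0.985769] and U4): 0.985769 × 0.750137 = 0.739462
Parallel ([0.739462] and U5): 1 − (1 − 0.739462)(1 − 0.793938) = 0.9463

0.9463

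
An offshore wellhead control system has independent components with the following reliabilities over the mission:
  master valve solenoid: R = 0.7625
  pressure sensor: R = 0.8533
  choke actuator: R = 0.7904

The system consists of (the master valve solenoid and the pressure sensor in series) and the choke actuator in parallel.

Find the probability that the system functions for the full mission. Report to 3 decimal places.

Series (master valve solenoid and pressure sensor): 0.76250 × 0.85330 = 0.65064
Parallel ([0.65064] and choke actuator): 1 − (1 − 0.65064)(1 − 0.79040) = 0.927

0.927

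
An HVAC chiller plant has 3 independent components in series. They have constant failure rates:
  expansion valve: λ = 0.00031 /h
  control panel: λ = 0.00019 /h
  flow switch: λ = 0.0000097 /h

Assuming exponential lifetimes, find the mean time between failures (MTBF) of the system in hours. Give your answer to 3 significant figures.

1960

Series of exponential components: λ_sys = Σ λ_i
λ_sys = 0.00031 + 0.00019 + 0.0000097 = 5.0970e-04 /h
MTBF = 1 / λ_sys = 1960 h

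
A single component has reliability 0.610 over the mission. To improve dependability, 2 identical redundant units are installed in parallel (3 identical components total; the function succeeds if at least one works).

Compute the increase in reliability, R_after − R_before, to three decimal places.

R_before = 0.610
R_after = 1 − (1 − 0.610)^3 = 0.941
ΔR = 0.941 − 0.610 = 0.331

0.331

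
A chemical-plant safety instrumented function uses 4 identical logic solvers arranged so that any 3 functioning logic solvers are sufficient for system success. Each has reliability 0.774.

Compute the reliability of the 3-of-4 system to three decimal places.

0.778

R = Σ_{i=3}^{4} C(4,i) p^i (1−p)^{4−i} with p = 0.774
C(4,3)·0.774^3·0.226^1 = 0.41917
C(4,4)·0.774^4·0.226^0 = 0.35889
Sum = 0.778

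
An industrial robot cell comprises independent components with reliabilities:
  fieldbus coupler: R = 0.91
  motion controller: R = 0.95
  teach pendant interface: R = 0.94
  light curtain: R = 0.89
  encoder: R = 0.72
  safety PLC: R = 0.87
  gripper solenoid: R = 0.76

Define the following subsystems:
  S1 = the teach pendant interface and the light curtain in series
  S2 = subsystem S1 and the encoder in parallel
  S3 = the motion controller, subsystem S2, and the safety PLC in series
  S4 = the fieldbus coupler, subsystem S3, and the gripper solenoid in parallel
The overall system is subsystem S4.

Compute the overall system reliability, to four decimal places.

0.9954

Series (teach pendant interface and light curtain): 0.940000 × 0.890000 = 0.836600
Parallel ([0.836600] and encoder): 1 − (1 − 0.836600)(1 − 0.720000) = 0.954248
Series (motion controller, [0.954248], and safety PLC): 0.950000 × 0.954248 × 0.870000 = 0.788686
Parallel (fieldbus coupler, [0.788686], and gripper solenoid): 1 − (1 − 0.910000)(1 − 0.788686)(1 − 0.760000) = 0.9954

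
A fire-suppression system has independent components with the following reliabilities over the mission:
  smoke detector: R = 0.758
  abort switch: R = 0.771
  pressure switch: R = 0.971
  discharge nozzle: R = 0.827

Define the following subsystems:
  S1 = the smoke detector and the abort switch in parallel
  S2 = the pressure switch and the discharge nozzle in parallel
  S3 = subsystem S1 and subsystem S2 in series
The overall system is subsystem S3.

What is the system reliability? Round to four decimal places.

0.9398

Parallel (smoke detector and abort switch): 1 − (1 − 0.758000)(1 − 0.771000) = 0.944582
Parallel (pressure switch and discharge nozzle): 1 − (1 − 0.971000)(1 − 0.827000) = 0.994983
Series ([0.944582] and [0.994983]): 0.944582 × 0.994983 = 0.9398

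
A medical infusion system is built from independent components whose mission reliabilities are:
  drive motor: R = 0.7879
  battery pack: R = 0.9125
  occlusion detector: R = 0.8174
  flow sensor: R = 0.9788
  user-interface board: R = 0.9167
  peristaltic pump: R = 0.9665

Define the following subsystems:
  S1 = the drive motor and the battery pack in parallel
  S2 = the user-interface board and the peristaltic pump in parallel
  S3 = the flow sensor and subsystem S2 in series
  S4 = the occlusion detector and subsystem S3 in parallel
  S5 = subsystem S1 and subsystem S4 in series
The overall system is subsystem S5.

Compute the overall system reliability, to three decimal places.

0.977

Parallel (drive motor and battery pack): 1 − (1 − 0.78790)(1 − 0.91250) = 0.98144
Parallel (user-interface board and peristaltic pump): 1 − (1 − 0.91670)(1 − 0.96650) = 0.99721
Series (flow sensor and [0.99721]): 0.97880 × 0.99721 = 0.97607
Parallel (occlusion detector and [0.97607]): 1 − (1 − 0.81740)(1 − 0.97607) = 0.99563
Series ([0.98144] and [0.99563]): 0.98144 × 0.99563 = 0.977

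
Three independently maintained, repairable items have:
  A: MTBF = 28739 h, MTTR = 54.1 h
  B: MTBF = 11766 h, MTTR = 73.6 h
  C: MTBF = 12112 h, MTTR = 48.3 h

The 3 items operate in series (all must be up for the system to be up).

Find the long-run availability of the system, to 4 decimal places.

A(A) = MTBF/(MTBF+MTTR) = 28739/(28739+54.1) = 0.998121
A(B) = MTBF/(MTBF+MTTR) = 11766/(11766+73.6) = 0.993784
A(C) = MTBF/(MTBF+MTTR) = 12112/(12112+48.3) = 0.996028
Series availability: 0.998121 × 0.993784 × 0.996028 = 0.9880

0.9880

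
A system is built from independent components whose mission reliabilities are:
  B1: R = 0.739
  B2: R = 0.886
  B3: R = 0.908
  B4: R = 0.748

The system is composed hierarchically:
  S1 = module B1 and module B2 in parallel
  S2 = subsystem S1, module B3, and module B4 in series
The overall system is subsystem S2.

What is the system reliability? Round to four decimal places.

Parallel (B1 and B2): 1 − (1 − 0.739000)(1 − 0.886000) = 0.970246
Series ([0.970246], B3, and B4): 0.970246 × 0.908000 × 0.748000 = 0.6590

0.6590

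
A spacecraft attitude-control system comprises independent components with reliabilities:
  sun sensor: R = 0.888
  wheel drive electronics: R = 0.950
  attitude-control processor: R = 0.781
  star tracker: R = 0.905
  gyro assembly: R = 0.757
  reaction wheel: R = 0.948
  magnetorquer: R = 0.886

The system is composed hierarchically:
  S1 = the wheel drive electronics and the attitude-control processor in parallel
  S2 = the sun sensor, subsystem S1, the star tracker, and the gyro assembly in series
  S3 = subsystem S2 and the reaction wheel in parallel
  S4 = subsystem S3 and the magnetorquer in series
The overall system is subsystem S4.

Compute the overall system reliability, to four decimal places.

0.8676

Parallel (wheel drive electronics and attitude-control processor): 1 − (1 − 0.950000)(1 − 0.781000) = 0.989050
Series (sun sensor, [0.989050], star tracker, and gyro assembly): 0.888000 × 0.989050 × 0.905000 × 0.757000 = 0.601694
Parallel ([0.601694] and reaction wheel): 1 − (1 − 0.601694)(1 − 0.948000) = 0.979288
Series ([0.979288] and magnetorquer): 0.979288 × 0.886000 = 0.8676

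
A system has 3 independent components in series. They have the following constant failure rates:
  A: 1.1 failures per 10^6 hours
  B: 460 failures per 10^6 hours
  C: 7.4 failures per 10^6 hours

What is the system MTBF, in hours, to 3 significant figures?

Series of exponential components: λ_sys = Σ λ_i
λ_sys = 0.0000011 + 0.00046 + 0.0000074 = 4.6850e-04 /h
MTBF = 1 / λ_sys = 2130 h

2130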